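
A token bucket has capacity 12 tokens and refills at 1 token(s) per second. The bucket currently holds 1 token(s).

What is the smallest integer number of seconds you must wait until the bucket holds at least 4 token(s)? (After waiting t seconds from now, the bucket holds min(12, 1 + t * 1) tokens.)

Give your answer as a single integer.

Answer: 3

Derivation:
Need 1 + t * 1 >= 4, so t >= 3/1.
Smallest integer t = ceil(3/1) = 3.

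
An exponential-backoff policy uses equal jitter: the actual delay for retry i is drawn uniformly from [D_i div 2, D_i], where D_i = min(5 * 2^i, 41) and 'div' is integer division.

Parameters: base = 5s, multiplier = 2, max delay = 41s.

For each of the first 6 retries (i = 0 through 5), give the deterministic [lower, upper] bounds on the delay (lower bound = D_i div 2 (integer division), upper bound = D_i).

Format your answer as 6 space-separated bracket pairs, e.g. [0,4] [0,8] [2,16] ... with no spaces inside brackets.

Answer: [2,5] [5,10] [10,20] [20,40] [20,41] [20,41]

Derivation:
Computing bounds per retry:
  i=0: D_i=min(5*2^0,41)=5, bounds=[2,5]
  i=1: D_i=min(5*2^1,41)=10, bounds=[5,10]
  i=2: D_i=min(5*2^2,41)=20, bounds=[10,20]
  i=3: D_i=min(5*2^3,41)=40, bounds=[20,40]
  i=4: D_i=min(5*2^4,41)=41, bounds=[20,41]
  i=5: D_i=min(5*2^5,41)=41, bounds=[20,41]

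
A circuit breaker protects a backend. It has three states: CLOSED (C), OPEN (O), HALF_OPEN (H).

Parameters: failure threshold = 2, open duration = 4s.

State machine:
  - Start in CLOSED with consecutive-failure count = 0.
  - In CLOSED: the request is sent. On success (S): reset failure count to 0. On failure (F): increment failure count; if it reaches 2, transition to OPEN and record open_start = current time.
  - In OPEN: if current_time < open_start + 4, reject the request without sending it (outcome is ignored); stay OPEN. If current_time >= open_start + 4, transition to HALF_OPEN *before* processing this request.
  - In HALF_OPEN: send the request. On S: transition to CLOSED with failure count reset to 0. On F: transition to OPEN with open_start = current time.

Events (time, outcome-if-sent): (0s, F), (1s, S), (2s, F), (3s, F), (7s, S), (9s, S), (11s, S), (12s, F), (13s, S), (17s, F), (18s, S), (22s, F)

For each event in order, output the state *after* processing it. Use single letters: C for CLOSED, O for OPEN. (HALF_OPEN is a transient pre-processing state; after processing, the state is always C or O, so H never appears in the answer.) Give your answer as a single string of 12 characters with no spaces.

State after each event:
  event#1 t=0s outcome=F: state=CLOSED
  event#2 t=1s outcome=S: state=CLOSED
  event#3 t=2s outcome=F: state=CLOSED
  event#4 t=3s outcome=F: state=OPEN
  event#5 t=7s outcome=S: state=CLOSED
  event#6 t=9s outcome=S: state=CLOSED
  event#7 t=11s outcome=S: state=CLOSED
  event#8 t=12s outcome=F: state=CLOSED
  event#9 t=13s outcome=S: state=CLOSED
  event#10 t=17s outcome=F: state=CLOSED
  event#11 t=18s outcome=S: state=CLOSED
  event#12 t=22s outcome=F: state=CLOSED

Answer: CCCOCCCCCCCC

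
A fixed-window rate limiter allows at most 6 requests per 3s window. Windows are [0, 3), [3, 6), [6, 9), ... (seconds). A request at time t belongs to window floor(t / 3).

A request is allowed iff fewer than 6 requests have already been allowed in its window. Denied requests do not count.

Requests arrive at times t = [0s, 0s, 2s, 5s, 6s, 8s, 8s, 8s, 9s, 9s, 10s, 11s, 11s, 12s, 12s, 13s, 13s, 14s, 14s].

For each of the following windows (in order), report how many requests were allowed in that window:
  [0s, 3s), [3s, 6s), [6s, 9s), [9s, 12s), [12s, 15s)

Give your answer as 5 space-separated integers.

Answer: 3 1 4 5 6

Derivation:
Processing requests:
  req#1 t=0s (window 0): ALLOW
  req#2 t=0s (window 0): ALLOW
  req#3 t=2s (window 0): ALLOW
  req#4 t=5s (window 1): ALLOW
  req#5 t=6s (window 2): ALLOW
  req#6 t=8s (window 2): ALLOW
  req#7 t=8s (window 2): ALLOW
  req#8 t=8s (window 2): ALLOW
  req#9 t=9s (window 3): ALLOW
  req#10 t=9s (window 3): ALLOW
  req#11 t=10s (window 3): ALLOW
  req#12 t=11s (window 3): ALLOW
  req#13 t=11s (window 3): ALLOW
  req#14 t=12s (window 4): ALLOW
  req#15 t=12s (window 4): ALLOW
  req#16 t=13s (window 4): ALLOW
  req#17 t=13s (window 4): ALLOW
  req#18 t=14s (window 4): ALLOW
  req#19 t=14s (window 4): ALLOW

Allowed counts by window: 3 1 4 5 6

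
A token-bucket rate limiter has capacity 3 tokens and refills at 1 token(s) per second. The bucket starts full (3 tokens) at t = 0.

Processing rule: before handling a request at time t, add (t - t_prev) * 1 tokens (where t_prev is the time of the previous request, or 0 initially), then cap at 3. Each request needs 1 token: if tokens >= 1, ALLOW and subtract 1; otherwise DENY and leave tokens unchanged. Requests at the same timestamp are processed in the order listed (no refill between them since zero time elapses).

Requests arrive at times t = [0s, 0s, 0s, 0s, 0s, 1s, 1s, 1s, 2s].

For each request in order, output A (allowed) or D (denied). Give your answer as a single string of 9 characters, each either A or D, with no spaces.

Simulating step by step:
  req#1 t=0s: ALLOW
  req#2 t=0s: ALLOW
  req#3 t=0s: ALLOW
  req#4 t=0s: DENY
  req#5 t=0s: DENY
  req#6 t=1s: ALLOW
  req#7 t=1s: DENY
  req#8 t=1s: DENY
  req#9 t=2s: ALLOW

Answer: AAADDADDA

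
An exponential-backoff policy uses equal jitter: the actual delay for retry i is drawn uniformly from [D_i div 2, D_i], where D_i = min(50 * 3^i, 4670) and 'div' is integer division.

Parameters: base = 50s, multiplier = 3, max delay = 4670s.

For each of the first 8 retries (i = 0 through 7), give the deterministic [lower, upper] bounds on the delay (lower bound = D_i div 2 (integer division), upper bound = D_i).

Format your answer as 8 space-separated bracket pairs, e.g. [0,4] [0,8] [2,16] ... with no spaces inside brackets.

Answer: [25,50] [75,150] [225,450] [675,1350] [2025,4050] [2335,4670] [2335,4670] [2335,4670]

Derivation:
Computing bounds per retry:
  i=0: D_i=min(50*3^0,4670)=50, bounds=[25,50]
  i=1: D_i=min(50*3^1,4670)=150, bounds=[75,150]
  i=2: D_i=min(50*3^2,4670)=450, bounds=[225,450]
  i=3: D_i=min(50*3^3,4670)=1350, bounds=[675,1350]
  i=4: D_i=min(50*3^4,4670)=4050, bounds=[2025,4050]
  i=5: D_i=min(50*3^5,4670)=4670, bounds=[2335,4670]
  i=6: D_i=min(50*3^6,4670)=4670, bounds=[2335,4670]
  i=7: D_i=min(50*3^7,4670)=4670, bounds=[2335,4670]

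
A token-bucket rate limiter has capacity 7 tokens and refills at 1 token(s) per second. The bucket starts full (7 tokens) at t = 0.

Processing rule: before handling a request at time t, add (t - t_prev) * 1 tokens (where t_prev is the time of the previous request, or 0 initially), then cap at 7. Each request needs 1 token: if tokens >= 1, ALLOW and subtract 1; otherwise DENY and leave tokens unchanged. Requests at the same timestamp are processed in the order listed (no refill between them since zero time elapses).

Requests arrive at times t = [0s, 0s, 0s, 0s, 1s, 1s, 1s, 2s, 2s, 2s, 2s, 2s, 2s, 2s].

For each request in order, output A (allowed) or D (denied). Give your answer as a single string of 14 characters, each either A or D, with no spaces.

Simulating step by step:
  req#1 t=0s: ALLOW
  req#2 t=0s: ALLOW
  req#3 t=0s: ALLOW
  req#4 t=0s: ALLOW
  req#5 t=1s: ALLOW
  req#6 t=1s: ALLOW
  req#7 t=1s: ALLOW
  req#8 t=2s: ALLOW
  req#9 t=2s: ALLOW
  req#10 t=2s: DENY
  req#11 t=2s: DENY
  req#12 t=2s: DENY
  req#13 t=2s: DENY
  req#14 t=2s: DENY

Answer: AAAAAAAAADDDDD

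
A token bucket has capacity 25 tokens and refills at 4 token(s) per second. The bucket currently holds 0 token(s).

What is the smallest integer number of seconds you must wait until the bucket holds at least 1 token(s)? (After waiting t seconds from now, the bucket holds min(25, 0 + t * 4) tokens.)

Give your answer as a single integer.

Answer: 1

Derivation:
Need 0 + t * 4 >= 1, so t >= 1/4.
Smallest integer t = ceil(1/4) = 1.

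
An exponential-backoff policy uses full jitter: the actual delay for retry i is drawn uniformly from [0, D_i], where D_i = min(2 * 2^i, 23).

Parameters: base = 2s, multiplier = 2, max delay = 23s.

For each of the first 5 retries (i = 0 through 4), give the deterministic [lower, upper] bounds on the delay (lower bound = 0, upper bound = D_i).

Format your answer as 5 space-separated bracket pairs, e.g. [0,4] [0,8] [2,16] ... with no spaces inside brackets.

Answer: [0,2] [0,4] [0,8] [0,16] [0,23]

Derivation:
Computing bounds per retry:
  i=0: D_i=min(2*2^0,23)=2, bounds=[0,2]
  i=1: D_i=min(2*2^1,23)=4, bounds=[0,4]
  i=2: D_i=min(2*2^2,23)=8, bounds=[0,8]
  i=3: D_i=min(2*2^3,23)=16, bounds=[0,16]
  i=4: D_i=min(2*2^4,23)=23, bounds=[0,23]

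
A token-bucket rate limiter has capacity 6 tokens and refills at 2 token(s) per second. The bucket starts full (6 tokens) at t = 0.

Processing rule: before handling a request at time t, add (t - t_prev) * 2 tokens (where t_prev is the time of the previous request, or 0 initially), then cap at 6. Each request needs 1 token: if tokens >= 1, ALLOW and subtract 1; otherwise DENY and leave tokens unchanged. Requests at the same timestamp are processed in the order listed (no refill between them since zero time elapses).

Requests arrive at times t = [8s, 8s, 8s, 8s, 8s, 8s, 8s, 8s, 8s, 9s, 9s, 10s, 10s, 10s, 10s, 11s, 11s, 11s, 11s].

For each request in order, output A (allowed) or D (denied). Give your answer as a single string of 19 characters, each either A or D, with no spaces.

Answer: AAAAAADDDAAAADDAADD

Derivation:
Simulating step by step:
  req#1 t=8s: ALLOW
  req#2 t=8s: ALLOW
  req#3 t=8s: ALLOW
  req#4 t=8s: ALLOW
  req#5 t=8s: ALLOW
  req#6 t=8s: ALLOW
  req#7 t=8s: DENY
  req#8 t=8s: DENY
  req#9 t=8s: DENY
  req#10 t=9s: ALLOW
  req#11 t=9s: ALLOW
  req#12 t=10s: ALLOW
  req#13 t=10s: ALLOW
  req#14 t=10s: DENY
  req#15 t=10s: DENY
  req#16 t=11s: ALLOW
  req#17 t=11s: ALLOW
  req#18 t=11s: DENY
  req#19 t=11s: DENY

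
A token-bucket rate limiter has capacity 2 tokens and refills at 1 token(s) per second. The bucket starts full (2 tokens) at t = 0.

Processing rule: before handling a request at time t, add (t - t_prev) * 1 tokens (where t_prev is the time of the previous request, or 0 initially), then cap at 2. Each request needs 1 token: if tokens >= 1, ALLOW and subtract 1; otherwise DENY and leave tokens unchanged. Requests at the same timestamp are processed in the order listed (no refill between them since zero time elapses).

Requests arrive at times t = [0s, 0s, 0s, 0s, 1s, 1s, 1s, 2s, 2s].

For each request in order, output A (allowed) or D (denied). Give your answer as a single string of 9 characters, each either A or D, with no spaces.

Simulating step by step:
  req#1 t=0s: ALLOW
  req#2 t=0s: ALLOW
  req#3 t=0s: DENY
  req#4 t=0s: DENY
  req#5 t=1s: ALLOW
  req#6 t=1s: DENY
  req#7 t=1s: DENY
  req#8 t=2s: ALLOW
  req#9 t=2s: DENY

Answer: AADDADDAD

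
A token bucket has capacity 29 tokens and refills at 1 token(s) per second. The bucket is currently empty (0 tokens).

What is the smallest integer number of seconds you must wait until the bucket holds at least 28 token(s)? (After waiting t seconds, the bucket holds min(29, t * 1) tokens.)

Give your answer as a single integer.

Answer: 28

Derivation:
Need t * 1 >= 28, so t >= 28/1.
Smallest integer t = ceil(28/1) = 28.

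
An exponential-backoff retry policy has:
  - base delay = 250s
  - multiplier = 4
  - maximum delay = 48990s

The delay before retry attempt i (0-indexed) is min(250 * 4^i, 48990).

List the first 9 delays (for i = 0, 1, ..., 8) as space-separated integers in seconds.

Computing each delay:
  i=0: min(250*4^0, 48990) = 250
  i=1: min(250*4^1, 48990) = 1000
  i=2: min(250*4^2, 48990) = 4000
  i=3: min(250*4^3, 48990) = 16000
  i=4: min(250*4^4, 48990) = 48990
  i=5: min(250*4^5, 48990) = 48990
  i=6: min(250*4^6, 48990) = 48990
  i=7: min(250*4^7, 48990) = 48990
  i=8: min(250*4^8, 48990) = 48990

Answer: 250 1000 4000 16000 48990 48990 48990 48990 48990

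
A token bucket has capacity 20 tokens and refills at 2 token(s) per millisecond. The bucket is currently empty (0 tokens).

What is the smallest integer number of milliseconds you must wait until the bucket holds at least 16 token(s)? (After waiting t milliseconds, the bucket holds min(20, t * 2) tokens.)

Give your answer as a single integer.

Answer: 8

Derivation:
Need t * 2 >= 16, so t >= 16/2.
Smallest integer t = ceil(16/2) = 8.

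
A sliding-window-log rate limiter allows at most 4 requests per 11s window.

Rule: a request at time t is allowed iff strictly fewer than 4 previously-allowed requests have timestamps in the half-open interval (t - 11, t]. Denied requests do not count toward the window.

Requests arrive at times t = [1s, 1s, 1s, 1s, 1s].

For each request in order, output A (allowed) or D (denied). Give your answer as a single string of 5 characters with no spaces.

Tracking allowed requests in the window:
  req#1 t=1s: ALLOW
  req#2 t=1s: ALLOW
  req#3 t=1s: ALLOW
  req#4 t=1s: ALLOW
  req#5 t=1s: DENY

Answer: AAAAD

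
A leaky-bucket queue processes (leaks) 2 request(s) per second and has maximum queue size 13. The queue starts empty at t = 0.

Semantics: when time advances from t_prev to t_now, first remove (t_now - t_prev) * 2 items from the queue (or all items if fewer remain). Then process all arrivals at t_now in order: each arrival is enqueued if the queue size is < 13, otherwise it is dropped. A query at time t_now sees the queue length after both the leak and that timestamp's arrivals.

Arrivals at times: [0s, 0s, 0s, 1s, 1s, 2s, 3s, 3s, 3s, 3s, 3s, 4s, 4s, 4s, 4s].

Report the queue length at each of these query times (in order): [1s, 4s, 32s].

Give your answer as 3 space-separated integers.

Queue lengths at query times:
  query t=1s: backlog = 3
  query t=4s: backlog = 7
  query t=32s: backlog = 0

Answer: 3 7 0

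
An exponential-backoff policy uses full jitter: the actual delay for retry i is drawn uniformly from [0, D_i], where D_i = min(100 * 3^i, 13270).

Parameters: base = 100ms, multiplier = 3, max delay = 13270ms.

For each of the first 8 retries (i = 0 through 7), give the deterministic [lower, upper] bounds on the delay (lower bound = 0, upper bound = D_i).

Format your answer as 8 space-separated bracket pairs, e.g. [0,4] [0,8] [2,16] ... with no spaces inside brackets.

Computing bounds per retry:
  i=0: D_i=min(100*3^0,13270)=100, bounds=[0,100]
  i=1: D_i=min(100*3^1,13270)=300, bounds=[0,300]
  i=2: D_i=min(100*3^2,13270)=900, bounds=[0,900]
  i=3: D_i=min(100*3^3,13270)=2700, bounds=[0,2700]
  i=4: D_i=min(100*3^4,13270)=8100, bounds=[0,8100]
  i=5: D_i=min(100*3^5,13270)=13270, bounds=[0,13270]
  i=6: D_i=min(100*3^6,13270)=13270, bounds=[0,13270]
  i=7: D_i=min(100*3^7,13270)=13270, bounds=[0,13270]

Answer: [0,100] [0,300] [0,900] [0,2700] [0,8100] [0,13270] [0,13270] [0,13270]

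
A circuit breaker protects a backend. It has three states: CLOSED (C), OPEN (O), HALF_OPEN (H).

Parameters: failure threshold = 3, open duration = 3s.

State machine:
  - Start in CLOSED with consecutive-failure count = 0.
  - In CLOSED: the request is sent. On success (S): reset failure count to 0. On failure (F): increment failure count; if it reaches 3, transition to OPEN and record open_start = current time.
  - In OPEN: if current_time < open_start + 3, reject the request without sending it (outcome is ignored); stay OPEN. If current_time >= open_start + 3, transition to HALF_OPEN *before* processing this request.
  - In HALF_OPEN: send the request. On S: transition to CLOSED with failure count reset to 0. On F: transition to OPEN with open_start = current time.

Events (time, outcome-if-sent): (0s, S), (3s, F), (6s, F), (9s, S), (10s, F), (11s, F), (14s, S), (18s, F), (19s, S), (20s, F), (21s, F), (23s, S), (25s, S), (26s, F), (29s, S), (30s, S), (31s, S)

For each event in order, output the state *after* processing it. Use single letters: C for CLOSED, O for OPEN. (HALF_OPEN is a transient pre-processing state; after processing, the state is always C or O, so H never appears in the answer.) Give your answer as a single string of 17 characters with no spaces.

Answer: CCCCCCCCCCCCCCCCC

Derivation:
State after each event:
  event#1 t=0s outcome=S: state=CLOSED
  event#2 t=3s outcome=F: state=CLOSED
  event#3 t=6s outcome=F: state=CLOSED
  event#4 t=9s outcome=S: state=CLOSED
  event#5 t=10s outcome=F: state=CLOSED
  event#6 t=11s outcome=F: state=CLOSED
  event#7 t=14s outcome=S: state=CLOSED
  event#8 t=18s outcome=F: state=CLOSED
  event#9 t=19s outcome=S: state=CLOSED
  event#10 t=20s outcome=F: state=CLOSED
  event#11 t=21s outcome=F: state=CLOSED
  event#12 t=23s outcome=S: state=CLOSED
  event#13 t=25s outcome=S: state=CLOSED
  event#14 t=26s outcome=F: state=CLOSED
  event#15 t=29s outcome=S: state=CLOSED
  event#16 t=30s outcome=S: state=CLOSED
  event#17 t=31s outcome=S: state=CLOSED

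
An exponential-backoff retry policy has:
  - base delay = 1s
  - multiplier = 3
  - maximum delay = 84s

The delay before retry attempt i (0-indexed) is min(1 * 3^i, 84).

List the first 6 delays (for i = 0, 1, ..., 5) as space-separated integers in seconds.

Computing each delay:
  i=0: min(1*3^0, 84) = 1
  i=1: min(1*3^1, 84) = 3
  i=2: min(1*3^2, 84) = 9
  i=3: min(1*3^3, 84) = 27
  i=4: min(1*3^4, 84) = 81
  i=5: min(1*3^5, 84) = 84

Answer: 1 3 9 27 81 84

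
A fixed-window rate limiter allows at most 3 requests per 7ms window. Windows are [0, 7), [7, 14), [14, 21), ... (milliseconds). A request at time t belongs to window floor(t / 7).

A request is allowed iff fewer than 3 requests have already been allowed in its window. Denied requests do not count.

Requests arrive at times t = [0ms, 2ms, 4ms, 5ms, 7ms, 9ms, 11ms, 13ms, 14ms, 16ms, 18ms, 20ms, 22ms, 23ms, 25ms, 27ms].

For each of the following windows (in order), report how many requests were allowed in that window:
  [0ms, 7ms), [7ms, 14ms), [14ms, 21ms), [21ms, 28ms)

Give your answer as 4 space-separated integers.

Answer: 3 3 3 3

Derivation:
Processing requests:
  req#1 t=0ms (window 0): ALLOW
  req#2 t=2ms (window 0): ALLOW
  req#3 t=4ms (window 0): ALLOW
  req#4 t=5ms (window 0): DENY
  req#5 t=7ms (window 1): ALLOW
  req#6 t=9ms (window 1): ALLOW
  req#7 t=11ms (window 1): ALLOW
  req#8 t=13ms (window 1): DENY
  req#9 t=14ms (window 2): ALLOW
  req#10 t=16ms (window 2): ALLOW
  req#11 t=18ms (window 2): ALLOW
  req#12 t=20ms (window 2): DENY
  req#13 t=22ms (window 3): ALLOW
  req#14 t=23ms (window 3): ALLOW
  req#15 t=25ms (window 3): ALLOW
  req#16 t=27ms (window 3): DENY

Allowed counts by window: 3 3 3 3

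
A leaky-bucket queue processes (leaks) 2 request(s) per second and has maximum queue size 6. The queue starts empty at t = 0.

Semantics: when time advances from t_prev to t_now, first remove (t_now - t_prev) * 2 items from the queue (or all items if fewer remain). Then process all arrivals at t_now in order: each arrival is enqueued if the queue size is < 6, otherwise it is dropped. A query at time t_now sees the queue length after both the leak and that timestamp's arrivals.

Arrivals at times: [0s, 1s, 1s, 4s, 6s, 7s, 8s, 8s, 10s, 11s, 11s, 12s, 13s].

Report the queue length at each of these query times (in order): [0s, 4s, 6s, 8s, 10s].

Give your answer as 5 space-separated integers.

Answer: 1 1 1 2 1

Derivation:
Queue lengths at query times:
  query t=0s: backlog = 1
  query t=4s: backlog = 1
  query t=6s: backlog = 1
  query t=8s: backlog = 2
  query t=10s: backlog = 1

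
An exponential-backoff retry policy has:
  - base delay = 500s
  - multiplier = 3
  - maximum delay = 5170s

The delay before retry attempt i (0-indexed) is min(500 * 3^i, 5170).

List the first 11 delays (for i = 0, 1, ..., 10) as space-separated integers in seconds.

Answer: 500 1500 4500 5170 5170 5170 5170 5170 5170 5170 5170

Derivation:
Computing each delay:
  i=0: min(500*3^0, 5170) = 500
  i=1: min(500*3^1, 5170) = 1500
  i=2: min(500*3^2, 5170) = 4500
  i=3: min(500*3^3, 5170) = 5170
  i=4: min(500*3^4, 5170) = 5170
  i=5: min(500*3^5, 5170) = 5170
  i=6: min(500*3^6, 5170) = 5170
  i=7: min(500*3^7, 5170) = 5170
  i=8: min(500*3^8, 5170) = 5170
  i=9: min(500*3^9, 5170) = 5170
  i=10: min(500*3^10, 5170) = 5170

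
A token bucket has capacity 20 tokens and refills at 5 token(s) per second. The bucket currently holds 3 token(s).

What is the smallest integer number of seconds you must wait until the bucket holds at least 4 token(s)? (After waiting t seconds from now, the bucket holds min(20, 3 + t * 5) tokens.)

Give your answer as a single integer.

Answer: 1

Derivation:
Need 3 + t * 5 >= 4, so t >= 1/5.
Smallest integer t = ceil(1/5) = 1.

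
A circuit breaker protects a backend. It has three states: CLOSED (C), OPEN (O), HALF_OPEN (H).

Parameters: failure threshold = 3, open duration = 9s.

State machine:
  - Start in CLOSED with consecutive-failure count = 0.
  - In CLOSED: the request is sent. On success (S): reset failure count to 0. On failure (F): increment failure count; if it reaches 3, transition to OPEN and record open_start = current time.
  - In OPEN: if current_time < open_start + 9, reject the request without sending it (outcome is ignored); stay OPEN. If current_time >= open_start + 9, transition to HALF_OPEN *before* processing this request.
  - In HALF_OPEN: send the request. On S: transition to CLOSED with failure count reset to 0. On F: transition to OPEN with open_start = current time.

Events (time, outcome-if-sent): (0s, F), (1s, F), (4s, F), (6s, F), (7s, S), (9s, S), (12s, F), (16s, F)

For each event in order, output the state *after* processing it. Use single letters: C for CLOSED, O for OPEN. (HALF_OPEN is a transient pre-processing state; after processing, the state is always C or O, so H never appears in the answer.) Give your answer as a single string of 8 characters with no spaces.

Answer: CCOOOOOO

Derivation:
State after each event:
  event#1 t=0s outcome=F: state=CLOSED
  event#2 t=1s outcome=F: state=CLOSED
  event#3 t=4s outcome=F: state=OPEN
  event#4 t=6s outcome=F: state=OPEN
  event#5 t=7s outcome=S: state=OPEN
  event#6 t=9s outcome=S: state=OPEN
  event#7 t=12s outcome=F: state=OPEN
  event#8 t=16s outcome=F: state=OPEN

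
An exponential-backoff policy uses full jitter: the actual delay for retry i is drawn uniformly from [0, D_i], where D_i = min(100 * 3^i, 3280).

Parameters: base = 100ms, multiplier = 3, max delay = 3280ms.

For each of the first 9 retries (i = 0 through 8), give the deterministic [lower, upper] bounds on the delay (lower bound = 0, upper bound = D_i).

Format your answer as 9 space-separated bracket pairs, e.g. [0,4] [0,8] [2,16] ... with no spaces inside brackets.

Answer: [0,100] [0,300] [0,900] [0,2700] [0,3280] [0,3280] [0,3280] [0,3280] [0,3280]

Derivation:
Computing bounds per retry:
  i=0: D_i=min(100*3^0,3280)=100, bounds=[0,100]
  i=1: D_i=min(100*3^1,3280)=300, bounds=[0,300]
  i=2: D_i=min(100*3^2,3280)=900, bounds=[0,900]
  i=3: D_i=min(100*3^3,3280)=2700, bounds=[0,2700]
  i=4: D_i=min(100*3^4,3280)=3280, bounds=[0,3280]
  i=5: D_i=min(100*3^5,3280)=3280, bounds=[0,3280]
  i=6: D_i=min(100*3^6,3280)=3280, bounds=[0,3280]
  i=7: D_i=min(100*3^7,3280)=3280, bounds=[0,3280]
  i=8: D_i=min(100*3^8,3280)=3280, bounds=[0,3280]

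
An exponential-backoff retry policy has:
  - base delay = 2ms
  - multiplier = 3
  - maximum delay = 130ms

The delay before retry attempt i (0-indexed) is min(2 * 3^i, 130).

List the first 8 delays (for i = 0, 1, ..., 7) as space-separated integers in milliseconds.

Answer: 2 6 18 54 130 130 130 130

Derivation:
Computing each delay:
  i=0: min(2*3^0, 130) = 2
  i=1: min(2*3^1, 130) = 6
  i=2: min(2*3^2, 130) = 18
  i=3: min(2*3^3, 130) = 54
  i=4: min(2*3^4, 130) = 130
  i=5: min(2*3^5, 130) = 130
  i=6: min(2*3^6, 130) = 130
  i=7: min(2*3^7, 130) = 130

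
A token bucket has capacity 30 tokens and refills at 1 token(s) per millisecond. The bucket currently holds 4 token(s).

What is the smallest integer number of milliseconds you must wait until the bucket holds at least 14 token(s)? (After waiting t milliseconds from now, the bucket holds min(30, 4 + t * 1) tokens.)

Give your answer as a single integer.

Need 4 + t * 1 >= 14, so t >= 10/1.
Smallest integer t = ceil(10/1) = 10.

Answer: 10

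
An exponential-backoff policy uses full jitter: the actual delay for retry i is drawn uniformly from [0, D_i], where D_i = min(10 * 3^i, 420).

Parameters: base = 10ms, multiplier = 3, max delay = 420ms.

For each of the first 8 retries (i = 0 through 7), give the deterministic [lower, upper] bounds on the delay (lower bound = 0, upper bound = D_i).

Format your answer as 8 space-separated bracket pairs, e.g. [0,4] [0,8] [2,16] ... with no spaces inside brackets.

Answer: [0,10] [0,30] [0,90] [0,270] [0,420] [0,420] [0,420] [0,420]

Derivation:
Computing bounds per retry:
  i=0: D_i=min(10*3^0,420)=10, bounds=[0,10]
  i=1: D_i=min(10*3^1,420)=30, bounds=[0,30]
  i=2: D_i=min(10*3^2,420)=90, bounds=[0,90]
  i=3: D_i=min(10*3^3,420)=270, bounds=[0,270]
  i=4: D_i=min(10*3^4,420)=420, bounds=[0,420]
  i=5: D_i=min(10*3^5,420)=420, bounds=[0,420]
  i=6: D_i=min(10*3^6,420)=420, bounds=[0,420]
  i=7: D_i=min(10*3^7,420)=420, bounds=[0,420]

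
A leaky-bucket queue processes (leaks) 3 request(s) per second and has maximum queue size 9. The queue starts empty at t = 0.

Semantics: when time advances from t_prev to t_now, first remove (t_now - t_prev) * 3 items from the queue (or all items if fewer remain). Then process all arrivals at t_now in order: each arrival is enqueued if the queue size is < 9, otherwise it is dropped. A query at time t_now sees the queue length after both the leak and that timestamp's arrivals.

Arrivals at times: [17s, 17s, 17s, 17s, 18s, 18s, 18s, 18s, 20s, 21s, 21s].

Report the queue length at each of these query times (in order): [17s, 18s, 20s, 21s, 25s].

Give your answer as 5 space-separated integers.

Answer: 4 5 1 2 0

Derivation:
Queue lengths at query times:
  query t=17s: backlog = 4
  query t=18s: backlog = 5
  query t=20s: backlog = 1
  query t=21s: backlog = 2
  query t=25s: backlog = 0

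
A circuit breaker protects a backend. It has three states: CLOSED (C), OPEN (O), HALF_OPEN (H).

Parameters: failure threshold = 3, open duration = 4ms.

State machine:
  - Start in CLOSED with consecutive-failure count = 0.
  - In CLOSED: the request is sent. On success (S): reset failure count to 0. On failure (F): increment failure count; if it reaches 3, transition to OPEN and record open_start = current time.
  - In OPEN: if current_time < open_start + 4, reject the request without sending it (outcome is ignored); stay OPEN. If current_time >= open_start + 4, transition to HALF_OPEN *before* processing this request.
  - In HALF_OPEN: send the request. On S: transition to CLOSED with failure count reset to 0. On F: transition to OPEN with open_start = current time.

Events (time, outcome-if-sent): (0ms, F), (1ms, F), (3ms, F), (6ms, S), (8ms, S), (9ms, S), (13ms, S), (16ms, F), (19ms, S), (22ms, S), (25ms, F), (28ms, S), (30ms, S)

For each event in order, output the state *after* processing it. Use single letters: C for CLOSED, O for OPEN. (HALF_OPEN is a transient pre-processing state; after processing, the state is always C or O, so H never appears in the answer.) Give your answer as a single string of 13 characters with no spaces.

State after each event:
  event#1 t=0ms outcome=F: state=CLOSED
  event#2 t=1ms outcome=F: state=CLOSED
  event#3 t=3ms outcome=F: state=OPEN
  event#4 t=6ms outcome=S: state=OPEN
  event#5 t=8ms outcome=S: state=CLOSED
  event#6 t=9ms outcome=S: state=CLOSED
  event#7 t=13ms outcome=S: state=CLOSED
  event#8 t=16ms outcome=F: state=CLOSED
  event#9 t=19ms outcome=S: state=CLOSED
  event#10 t=22ms outcome=S: state=CLOSED
  event#11 t=25ms outcome=F: state=CLOSED
  event#12 t=28ms outcome=S: state=CLOSED
  event#13 t=30ms outcome=S: state=CLOSED

Answer: CCOOCCCCCCCCC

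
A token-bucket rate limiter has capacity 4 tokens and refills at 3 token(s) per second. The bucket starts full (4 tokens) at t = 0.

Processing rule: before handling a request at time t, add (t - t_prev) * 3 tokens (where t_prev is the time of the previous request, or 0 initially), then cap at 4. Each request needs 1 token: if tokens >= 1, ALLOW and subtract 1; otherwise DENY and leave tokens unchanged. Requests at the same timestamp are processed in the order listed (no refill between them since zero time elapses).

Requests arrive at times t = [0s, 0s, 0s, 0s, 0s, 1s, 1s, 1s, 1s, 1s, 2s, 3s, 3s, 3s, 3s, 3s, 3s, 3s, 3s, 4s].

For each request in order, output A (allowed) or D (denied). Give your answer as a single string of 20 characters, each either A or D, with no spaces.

Answer: AAAADAAADDAAAAADDDDA

Derivation:
Simulating step by step:
  req#1 t=0s: ALLOW
  req#2 t=0s: ALLOW
  req#3 t=0s: ALLOW
  req#4 t=0s: ALLOW
  req#5 t=0s: DENY
  req#6 t=1s: ALLOW
  req#7 t=1s: ALLOW
  req#8 t=1s: ALLOW
  req#9 t=1s: DENY
  req#10 t=1s: DENY
  req#11 t=2s: ALLOW
  req#12 t=3s: ALLOW
  req#13 t=3s: ALLOW
  req#14 t=3s: ALLOW
  req#15 t=3s: ALLOW
  req#16 t=3s: DENY
  req#17 t=3s: DENY
  req#18 t=3s: DENY
  req#19 t=3s: DENY
  req#20 t=4s: ALLOW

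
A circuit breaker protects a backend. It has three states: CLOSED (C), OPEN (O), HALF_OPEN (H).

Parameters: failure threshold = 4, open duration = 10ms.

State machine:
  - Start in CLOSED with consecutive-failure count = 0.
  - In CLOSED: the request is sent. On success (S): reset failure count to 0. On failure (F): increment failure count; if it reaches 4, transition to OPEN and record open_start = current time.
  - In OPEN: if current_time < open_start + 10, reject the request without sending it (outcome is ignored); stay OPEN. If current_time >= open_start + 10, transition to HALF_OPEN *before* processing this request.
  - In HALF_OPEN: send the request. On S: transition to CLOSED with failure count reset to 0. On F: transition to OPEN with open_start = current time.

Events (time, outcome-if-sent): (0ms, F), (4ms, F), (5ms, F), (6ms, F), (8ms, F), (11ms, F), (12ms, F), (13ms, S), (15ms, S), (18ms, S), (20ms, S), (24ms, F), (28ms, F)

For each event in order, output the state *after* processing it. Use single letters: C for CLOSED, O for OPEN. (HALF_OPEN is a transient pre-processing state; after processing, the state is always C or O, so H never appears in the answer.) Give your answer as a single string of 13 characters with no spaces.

Answer: CCCOOOOOOCCCC

Derivation:
State after each event:
  event#1 t=0ms outcome=F: state=CLOSED
  event#2 t=4ms outcome=F: state=CLOSED
  event#3 t=5ms outcome=F: state=CLOSED
  event#4 t=6ms outcome=F: state=OPEN
  event#5 t=8ms outcome=F: state=OPEN
  event#6 t=11ms outcome=F: state=OPEN
  event#7 t=12ms outcome=F: state=OPEN
  event#8 t=13ms outcome=S: state=OPEN
  event#9 t=15ms outcome=S: state=OPEN
  event#10 t=18ms outcome=S: state=CLOSED
  event#11 t=20ms outcome=S: state=CLOSED
  event#12 t=24ms outcome=F: state=CLOSED
  event#13 t=28ms outcome=F: state=CLOSED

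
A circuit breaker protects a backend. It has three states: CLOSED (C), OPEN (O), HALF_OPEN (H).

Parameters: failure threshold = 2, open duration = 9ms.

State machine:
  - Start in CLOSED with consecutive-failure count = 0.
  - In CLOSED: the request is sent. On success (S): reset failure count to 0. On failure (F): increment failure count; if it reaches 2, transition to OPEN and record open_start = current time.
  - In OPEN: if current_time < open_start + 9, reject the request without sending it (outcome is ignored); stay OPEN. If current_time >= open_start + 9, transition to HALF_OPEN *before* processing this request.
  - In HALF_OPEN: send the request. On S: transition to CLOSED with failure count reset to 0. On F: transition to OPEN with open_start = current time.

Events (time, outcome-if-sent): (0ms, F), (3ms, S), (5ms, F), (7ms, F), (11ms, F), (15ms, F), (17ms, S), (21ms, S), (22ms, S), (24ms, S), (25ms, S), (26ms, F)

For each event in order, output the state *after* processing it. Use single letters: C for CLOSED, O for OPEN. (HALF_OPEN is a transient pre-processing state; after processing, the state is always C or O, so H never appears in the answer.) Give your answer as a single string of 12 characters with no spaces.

State after each event:
  event#1 t=0ms outcome=F: state=CLOSED
  event#2 t=3ms outcome=S: state=CLOSED
  event#3 t=5ms outcome=F: state=CLOSED
  event#4 t=7ms outcome=F: state=OPEN
  event#5 t=11ms outcome=F: state=OPEN
  event#6 t=15ms outcome=F: state=OPEN
  event#7 t=17ms outcome=S: state=CLOSED
  event#8 t=21ms outcome=S: state=CLOSED
  event#9 t=22ms outcome=S: state=CLOSED
  event#10 t=24ms outcome=S: state=CLOSED
  event#11 t=25ms outcome=S: state=CLOSED
  event#12 t=26ms outcome=F: state=CLOSED

Answer: CCCOOOCCCCCC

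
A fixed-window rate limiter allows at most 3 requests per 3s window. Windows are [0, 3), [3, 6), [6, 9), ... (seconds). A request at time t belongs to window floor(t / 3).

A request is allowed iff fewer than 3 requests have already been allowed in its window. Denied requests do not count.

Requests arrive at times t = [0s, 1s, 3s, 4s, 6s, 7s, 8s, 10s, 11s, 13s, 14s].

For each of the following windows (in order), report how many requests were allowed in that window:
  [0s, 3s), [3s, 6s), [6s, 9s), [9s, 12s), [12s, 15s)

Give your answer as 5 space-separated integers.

Processing requests:
  req#1 t=0s (window 0): ALLOW
  req#2 t=1s (window 0): ALLOW
  req#3 t=3s (window 1): ALLOW
  req#4 t=4s (window 1): ALLOW
  req#5 t=6s (window 2): ALLOW
  req#6 t=7s (window 2): ALLOW
  req#7 t=8s (window 2): ALLOW
  req#8 t=10s (window 3): ALLOW
  req#9 t=11s (window 3): ALLOW
  req#10 t=13s (window 4): ALLOW
  req#11 t=14s (window 4): ALLOW

Allowed counts by window: 2 2 3 2 2

Answer: 2 2 3 2 2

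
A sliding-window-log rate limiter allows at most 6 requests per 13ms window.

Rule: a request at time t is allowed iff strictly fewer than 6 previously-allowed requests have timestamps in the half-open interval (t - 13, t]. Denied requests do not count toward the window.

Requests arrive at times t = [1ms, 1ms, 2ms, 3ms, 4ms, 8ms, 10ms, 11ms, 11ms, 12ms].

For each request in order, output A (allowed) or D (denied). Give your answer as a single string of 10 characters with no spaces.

Tracking allowed requests in the window:
  req#1 t=1ms: ALLOW
  req#2 t=1ms: ALLOW
  req#3 t=2ms: ALLOW
  req#4 t=3ms: ALLOW
  req#5 t=4ms: ALLOW
  req#6 t=8ms: ALLOW
  req#7 t=10ms: DENY
  req#8 t=11ms: DENY
  req#9 t=11ms: DENY
  req#10 t=12ms: DENY

Answer: AAAAAADDDD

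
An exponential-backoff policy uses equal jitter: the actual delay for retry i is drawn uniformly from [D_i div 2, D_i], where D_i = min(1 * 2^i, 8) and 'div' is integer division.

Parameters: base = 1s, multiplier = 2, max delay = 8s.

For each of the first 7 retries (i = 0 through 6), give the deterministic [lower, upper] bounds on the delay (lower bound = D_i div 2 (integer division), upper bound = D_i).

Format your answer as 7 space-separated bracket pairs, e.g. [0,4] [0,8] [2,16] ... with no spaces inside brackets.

Answer: [0,1] [1,2] [2,4] [4,8] [4,8] [4,8] [4,8]

Derivation:
Computing bounds per retry:
  i=0: D_i=min(1*2^0,8)=1, bounds=[0,1]
  i=1: D_i=min(1*2^1,8)=2, bounds=[1,2]
  i=2: D_i=min(1*2^2,8)=4, bounds=[2,4]
  i=3: D_i=min(1*2^3,8)=8, bounds=[4,8]
  i=4: D_i=min(1*2^4,8)=8, bounds=[4,8]
  i=5: D_i=min(1*2^5,8)=8, bounds=[4,8]
  i=6: D_i=min(1*2^6,8)=8, bounds=[4,8]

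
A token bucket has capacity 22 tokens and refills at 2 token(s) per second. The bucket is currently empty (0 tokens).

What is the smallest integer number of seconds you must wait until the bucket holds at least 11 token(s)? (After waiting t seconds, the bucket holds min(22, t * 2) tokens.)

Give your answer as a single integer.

Answer: 6

Derivation:
Need t * 2 >= 11, so t >= 11/2.
Smallest integer t = ceil(11/2) = 6.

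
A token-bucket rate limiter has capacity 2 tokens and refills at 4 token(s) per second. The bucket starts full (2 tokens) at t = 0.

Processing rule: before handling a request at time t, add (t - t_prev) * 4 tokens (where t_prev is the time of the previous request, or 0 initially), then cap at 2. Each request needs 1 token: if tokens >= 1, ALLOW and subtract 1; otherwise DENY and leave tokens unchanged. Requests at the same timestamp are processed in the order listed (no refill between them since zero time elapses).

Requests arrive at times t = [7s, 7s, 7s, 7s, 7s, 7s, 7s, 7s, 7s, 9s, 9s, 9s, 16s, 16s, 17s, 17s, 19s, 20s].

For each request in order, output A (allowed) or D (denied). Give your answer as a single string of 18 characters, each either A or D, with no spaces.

Answer: AADDDDDDDAADAAAAAA

Derivation:
Simulating step by step:
  req#1 t=7s: ALLOW
  req#2 t=7s: ALLOW
  req#3 t=7s: DENY
  req#4 t=7s: DENY
  req#5 t=7s: DENY
  req#6 t=7s: DENY
  req#7 t=7s: DENY
  req#8 t=7s: DENY
  req#9 t=7s: DENY
  req#10 t=9s: ALLOW
  req#11 t=9s: ALLOW
  req#12 t=9s: DENY
  req#13 t=16s: ALLOW
  req#14 t=16s: ALLOW
  req#15 t=17s: ALLOW
  req#16 t=17s: ALLOW
  req#17 t=19s: ALLOW
  req#18 t=20s: ALLOW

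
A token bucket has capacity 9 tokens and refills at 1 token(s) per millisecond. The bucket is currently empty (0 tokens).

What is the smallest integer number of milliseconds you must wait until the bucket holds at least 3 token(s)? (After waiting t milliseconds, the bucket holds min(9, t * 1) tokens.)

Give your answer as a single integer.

Answer: 3

Derivation:
Need t * 1 >= 3, so t >= 3/1.
Smallest integer t = ceil(3/1) = 3.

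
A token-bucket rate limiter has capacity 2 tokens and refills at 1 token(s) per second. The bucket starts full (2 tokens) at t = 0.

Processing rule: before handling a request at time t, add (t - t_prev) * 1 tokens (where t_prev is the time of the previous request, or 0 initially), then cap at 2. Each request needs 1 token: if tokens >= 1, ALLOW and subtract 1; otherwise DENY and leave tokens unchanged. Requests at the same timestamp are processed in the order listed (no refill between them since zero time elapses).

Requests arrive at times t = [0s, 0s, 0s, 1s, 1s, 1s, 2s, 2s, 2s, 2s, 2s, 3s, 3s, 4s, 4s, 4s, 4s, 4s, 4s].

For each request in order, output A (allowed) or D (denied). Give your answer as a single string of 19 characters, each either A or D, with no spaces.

Answer: AADADDADDDDADADDDDD

Derivation:
Simulating step by step:
  req#1 t=0s: ALLOW
  req#2 t=0s: ALLOW
  req#3 t=0s: DENY
  req#4 t=1s: ALLOW
  req#5 t=1s: DENY
  req#6 t=1s: DENY
  req#7 t=2s: ALLOW
  req#8 t=2s: DENY
  req#9 t=2s: DENY
  req#10 t=2s: DENY
  req#11 t=2s: DENY
  req#12 t=3s: ALLOW
  req#13 t=3s: DENY
  req#14 t=4s: ALLOW
  req#15 t=4s: DENY
  req#16 t=4s: DENY
  req#17 t=4s: DENY
  req#18 t=4s: DENY
  req#19 t=4s: DENY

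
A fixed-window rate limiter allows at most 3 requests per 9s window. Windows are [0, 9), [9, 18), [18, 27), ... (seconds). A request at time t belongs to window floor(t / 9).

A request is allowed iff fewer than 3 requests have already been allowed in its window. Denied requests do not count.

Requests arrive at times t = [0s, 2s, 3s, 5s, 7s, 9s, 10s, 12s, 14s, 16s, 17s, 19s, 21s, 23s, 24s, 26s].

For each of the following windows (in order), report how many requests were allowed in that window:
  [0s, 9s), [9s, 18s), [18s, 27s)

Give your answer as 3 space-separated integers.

Answer: 3 3 3

Derivation:
Processing requests:
  req#1 t=0s (window 0): ALLOW
  req#2 t=2s (window 0): ALLOW
  req#3 t=3s (window 0): ALLOW
  req#4 t=5s (window 0): DENY
  req#5 t=7s (window 0): DENY
  req#6 t=9s (window 1): ALLOW
  req#7 t=10s (window 1): ALLOW
  req#8 t=12s (window 1): ALLOW
  req#9 t=14s (window 1): DENY
  req#10 t=16s (window 1): DENY
  req#11 t=17s (window 1): DENY
  req#12 t=19s (window 2): ALLOW
  req#13 t=21s (window 2): ALLOW
  req#14 t=23s (window 2): ALLOW
  req#15 t=24s (window 2): DENY
  req#16 t=26s (window 2): DENY

Allowed counts by window: 3 3 3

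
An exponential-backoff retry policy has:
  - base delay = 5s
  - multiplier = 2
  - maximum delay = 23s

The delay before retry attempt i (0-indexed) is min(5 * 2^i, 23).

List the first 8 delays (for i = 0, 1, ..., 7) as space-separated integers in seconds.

Computing each delay:
  i=0: min(5*2^0, 23) = 5
  i=1: min(5*2^1, 23) = 10
  i=2: min(5*2^2, 23) = 20
  i=3: min(5*2^3, 23) = 23
  i=4: min(5*2^4, 23) = 23
  i=5: min(5*2^5, 23) = 23
  i=6: min(5*2^6, 23) = 23
  i=7: min(5*2^7, 23) = 23

Answer: 5 10 20 23 23 23 23 23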